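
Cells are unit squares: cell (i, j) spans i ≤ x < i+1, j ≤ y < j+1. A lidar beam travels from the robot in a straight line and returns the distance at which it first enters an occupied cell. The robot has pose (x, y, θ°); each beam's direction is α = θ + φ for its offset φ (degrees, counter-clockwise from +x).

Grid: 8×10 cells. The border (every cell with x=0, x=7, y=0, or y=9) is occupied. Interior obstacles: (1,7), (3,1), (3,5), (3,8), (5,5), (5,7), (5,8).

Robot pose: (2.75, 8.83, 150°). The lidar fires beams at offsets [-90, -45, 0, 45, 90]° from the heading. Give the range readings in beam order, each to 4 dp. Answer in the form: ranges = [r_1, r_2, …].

beam 1: φ=-90°, α=60°
  cosα=0.5000 sinα=0.8660 | (2,8) | tMaxX 0.5000 tMaxY 0.1963 | tΔX 2.0000 tΔY 1.1547
    t=0.1963 [y] (2,9) — stop
  → r_1 = 0.1963
beam 2: φ=-45°, α=105°
  cosα=-0.2588 sinα=0.9659 | (2,8) | tMaxX 2.8978 tMaxY 0.1760 | tΔX 3.8637 tΔY 1.0353
    t=0.1760 [y] (2,9) — stop
  → r_2 = 0.1760
beam 3: φ=0°, α=150°
  cosα=-0.8660 sinα=0.5000 | (2,8) | tMaxX 0.8660 tMaxY 0.3400 | tΔX 1.1547 tΔY 2.0000
    t=0.3400 [y] (2,9) — stop
  → r_3 = 0.3400
beam 4: φ=45°, α=195°
  cosα=-0.9659 sinα=-0.2588 | (2,8) | tMaxX 0.7765 tMaxY 3.2069 | tΔX 1.0353 tΔY 3.8637
    t=0.7765 [x] (1,8)
    t=1.8117 [x] (0,8) — stop
  → r_4 = 1.8117
beam 5: φ=90°, α=240°
  cosα=-0.5000 sinα=-0.8660 | (2,8) | tMaxX 1.5000 tMaxY 0.9584 | tΔX 2.0000 tΔY 1.1547
    t=0.9584 [y] (2,7)
    t=1.5000 [x] (1,7) — stop
  → r_5 = 1.5000

ranges = [0.1963, 0.1760, 0.3400, 1.8117, 1.5000]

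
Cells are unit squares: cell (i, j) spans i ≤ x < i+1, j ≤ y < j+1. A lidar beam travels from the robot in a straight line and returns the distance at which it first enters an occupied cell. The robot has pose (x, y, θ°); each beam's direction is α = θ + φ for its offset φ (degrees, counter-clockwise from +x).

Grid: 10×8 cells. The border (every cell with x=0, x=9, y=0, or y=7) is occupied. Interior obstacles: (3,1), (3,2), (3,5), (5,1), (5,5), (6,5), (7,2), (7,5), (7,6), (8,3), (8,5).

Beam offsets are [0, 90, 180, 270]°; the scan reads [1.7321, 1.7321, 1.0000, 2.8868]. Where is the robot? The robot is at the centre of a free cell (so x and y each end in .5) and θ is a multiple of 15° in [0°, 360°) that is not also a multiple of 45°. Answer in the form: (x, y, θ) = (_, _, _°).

(x, y, θ) = (2.5, 4.5, 210°)

The pose lattice has 37·16 = 592 candidates. Test each by forward raycasting.
  (4.5, 2.5, 120°): beam 1 = 2.8868 ≠ 1.7321 ✗
  (6.5, 4.5, 105°): beam 1 = 0.5176 ≠ 1.7321 ✗
  (2.5, 5.5, 30°): beam 1 = 0.5774 ≠ 1.7321 ✗
  (1.5, 1.5, 345°): beam 1 = 1.5529 ≠ 1.7321 ✗
  (8.5, 4.5, 285°): beam 1 = 0.5176 ≠ 1.7321 ✗
  …
  (2.5, 4.5, 210°): r_1=1.7321, r_2=1.7321, r_3=1.0000, r_4=2.8868 — all match ✓
Unique over the lattice → pose = (2.5, 4.5, 210°).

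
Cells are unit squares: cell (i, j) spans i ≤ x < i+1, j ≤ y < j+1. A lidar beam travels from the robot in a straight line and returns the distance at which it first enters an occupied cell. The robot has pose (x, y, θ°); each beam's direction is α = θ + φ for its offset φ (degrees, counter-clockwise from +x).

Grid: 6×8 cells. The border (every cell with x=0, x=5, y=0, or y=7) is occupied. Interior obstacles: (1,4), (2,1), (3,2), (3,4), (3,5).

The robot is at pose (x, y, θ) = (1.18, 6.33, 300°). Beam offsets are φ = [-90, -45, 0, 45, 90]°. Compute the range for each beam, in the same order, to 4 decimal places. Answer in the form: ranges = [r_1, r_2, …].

beam 1: φ=-90°, α=210°
  direction (-0.8660, -0.5000); cell (1,6); t to first gridline: x 0.2078, y 0.6600 (then +1.1547 / +2.0000)
    (0,6) via x @ 0.2078  # hit
  → r_1 = 0.2078
beam 2: φ=-45°, α=255°
  direction (-0.2588, -0.9659); cell (1,6); t to first gridline: x 0.6955, y 0.3416 (then +3.8637 / +1.0353)
    (1,5) via y @ 0.3416
    (0,5) via x @ 0.6955  # hit
  → r_2 = 0.6955
beam 3: φ=0°, α=300°
  direction (0.5000, -0.8660); cell (1,6); t to first gridline: x 1.6400, y 0.3811 (then +2.0000 / +1.1547)
    (1,5) via y @ 0.3811
    (1,4) via y @ 1.5358  # hit
  → r_3 = 1.5358
beam 4: φ=45°, α=345°
  direction (0.9659, -0.2588); cell (1,6); t to first gridline: x 0.8489, y 1.2750 (then +1.0353 / +3.8637)
    (2,6) via x @ 0.8489
    (2,5) via y @ 1.2750
    (3,5) via x @ 1.8842  # hit
  → r_4 = 1.8842
beam 5: φ=90°, α=30°
  direction (0.8660, 0.5000); cell (1,6); t to first gridline: x 0.9469, y 1.3400 (then +1.1547 / +2.0000)
    (2,6) via x @ 0.9469
    (2,7) via y @ 1.3400  # hit
  → r_5 = 1.3400

ranges = [0.2078, 0.6955, 1.5358, 1.8842, 1.3400]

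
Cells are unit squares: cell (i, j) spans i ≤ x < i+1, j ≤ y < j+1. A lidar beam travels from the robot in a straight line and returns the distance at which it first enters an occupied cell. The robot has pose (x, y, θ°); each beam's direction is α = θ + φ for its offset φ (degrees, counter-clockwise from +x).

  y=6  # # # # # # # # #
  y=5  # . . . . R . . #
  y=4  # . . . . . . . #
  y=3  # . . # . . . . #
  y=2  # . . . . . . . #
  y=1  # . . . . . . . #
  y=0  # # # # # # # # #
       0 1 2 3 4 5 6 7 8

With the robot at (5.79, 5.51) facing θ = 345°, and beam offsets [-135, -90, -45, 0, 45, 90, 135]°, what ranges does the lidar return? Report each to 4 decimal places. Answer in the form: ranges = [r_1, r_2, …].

beam 1: φ=-135°, α=210°
  dir = (cos 210°, sin 210°) = (-0.8660, -0.5000); from cell (5,5)
  next x-line at t=0.9122, next y-line at t=1.0200; Δt_x=1.1547, Δt_y=2.0000
    x: enter (4,5) at t=0.9122
    y: enter (4,4) at t=1.0200
    x: enter (3,4) at t=2.0669
    y: enter (3,3) at t=3.0200 ← occupied
  → r_1 = 3.0200
beam 2: φ=-90°, α=255°
  dir = (cos 255°, sin 255°) = (-0.2588, -0.9659); from cell (5,5)
  next x-line at t=3.0523, next y-line at t=0.5280; Δt_x=3.8637, Δt_y=1.0353
    y: enter (5,4) at t=0.5280
    y: enter (5,3) at t=1.5633
    y: enter (5,2) at t=2.5985
    x: enter (4,2) at t=3.0523
    y: enter (4,1) at t=3.6338
    y: enter (4,0) at t=4.6691 ← occupied
  → r_2 = 4.6691
beam 3: φ=-45°, α=300°
  dir = (cos 300°, sin 300°) = (0.5000, -0.8660); from cell (5,5)
  next x-line at t=0.4200, next y-line at t=0.5889; Δt_x=2.0000, Δt_y=1.1547
    x: enter (6,5) at t=0.4200
    y: enter (6,4) at t=0.5889
    y: enter (6,3) at t=1.7436
    x: enter (7,3) at t=2.4200
    y: enter (7,2) at t=2.8983
    y: enter (7,1) at t=4.0530
    x: enter (8,1) at t=4.4200 ← occupied
  → r_3 = 4.4200
beam 4: φ=0°, α=345°
  dir = (cos 345°, sin 345°) = (0.9659, -0.2588); from cell (5,5)
  next x-line at t=0.2174, next y-line at t=1.9705; Δt_x=1.0353, Δt_y=3.8637
    x: enter (6,5) at t=0.2174
    x: enter (7,5) at t=1.2527
    y: enter (7,4) at t=1.9705
    x: enter (8,4) at t=2.2880 ← occupied
  → r_4 = 2.2880
beam 5: φ=45°, α=30°
  dir = (cos 30°, sin 30°) = (0.8660, 0.5000); from cell (5,5)
  next x-line at t=0.2425, next y-line at t=0.9800; Δt_x=1.1547, Δt_y=2.0000
    x: enter (6,5) at t=0.2425
    y: enter (6,6) at t=0.9800 ← occupied
  → r_5 = 0.9800
beam 6: φ=90°, α=75°
  dir = (cos 75°, sin 75°) = (0.2588, 0.9659); from cell (5,5)
  next x-line at t=0.8114, next y-line at t=0.5073; Δt_x=3.8637, Δt_y=1.0353
    y: enter (5,6) at t=0.5073 ← occupied
  → r_6 = 0.5073
beam 7: φ=135°, α=120°
  dir = (cos 120°, sin 120°) = (-0.5000, 0.8660); from cell (5,5)
  next x-line at t=1.5800, next y-line at t=0.5658; Δt_x=2.0000, Δt_y=1.1547
    y: enter (5,6) at t=0.5658 ← occupied
  → r_7 = 0.5658

ranges = [3.0200, 4.6691, 4.4200, 2.2880, 0.9800, 0.5073, 0.5658]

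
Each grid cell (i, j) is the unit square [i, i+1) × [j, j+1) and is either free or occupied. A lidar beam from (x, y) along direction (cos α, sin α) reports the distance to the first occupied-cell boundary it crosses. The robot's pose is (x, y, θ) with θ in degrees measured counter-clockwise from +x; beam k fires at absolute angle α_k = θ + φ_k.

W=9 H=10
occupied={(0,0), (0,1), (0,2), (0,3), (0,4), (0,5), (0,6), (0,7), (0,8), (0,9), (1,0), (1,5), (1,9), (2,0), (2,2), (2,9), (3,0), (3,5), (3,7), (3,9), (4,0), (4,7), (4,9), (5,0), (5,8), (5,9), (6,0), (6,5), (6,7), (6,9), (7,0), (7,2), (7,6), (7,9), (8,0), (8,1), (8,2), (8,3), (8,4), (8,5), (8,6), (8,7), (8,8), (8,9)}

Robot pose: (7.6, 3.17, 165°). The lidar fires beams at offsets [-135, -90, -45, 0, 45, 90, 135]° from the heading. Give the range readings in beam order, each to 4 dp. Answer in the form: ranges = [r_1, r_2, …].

ranges = [0.4619, 1.5455, 2.1131, 6.8328, 0.3400, 0.1760, 0.1963]

beam 1: φ=-135°, α=30°
  d=(0.8660,0.5000)  start (7,3)  tX=0.4619 tY=1.6600  stride 1/|dx|=1.1547 1/|dy|=2.0000
    cross x-line → (8,3), t=0.4619 (wall)
  → r_1 = 0.4619
beam 2: φ=-90°, α=75°
  d=(0.2588,0.9659)  start (7,3)  tX=1.5455 tY=0.8593  stride 1/|dx|=3.8637 1/|dy|=1.0353
    cross y-line → (7,4), t=0.8593
    cross x-line → (8,4), t=1.5455 (wall)
  → r_2 = 1.5455
beam 3: φ=-45°, α=120°
  d=(-0.5000,0.8660)  start (7,3)  tX=1.2000 tY=0.9584  stride 1/|dx|=2.0000 1/|dy|=1.1547
    cross y-line → (7,4), t=0.9584
    cross x-line → (6,4), t=1.2000
    cross y-line → (6,5), t=2.1131 (wall)
  → r_3 = 2.1131
beam 4: φ=0°, α=165°
  d=(-0.9659,0.2588)  start (7,3)  tX=0.6212 tY=3.2069  stride 1/|dx|=1.0353 1/|dy|=3.8637
    cross x-line → (6,3), t=0.6212
    cross x-line → (5,3), t=1.6564
    cross x-line → (4,3), t=2.6917
    cross y-line → (4,4), t=3.2069
    cross x-line → (3,4), t=3.7270
    cross x-line → (2,4), t=4.7623
    cross x-line → (1,4), t=5.7975
    cross x-line → (0,4), t=6.8328 (wall)
  → r_4 = 6.8328
beam 5: φ=45°, α=210°
  d=(-0.8660,-0.5000)  start (7,3)  tX=0.6928 tY=0.3400  stride 1/|dx|=1.1547 1/|dy|=2.0000
    cross y-line → (7,2), t=0.3400 (wall)
  → r_5 = 0.3400
beam 6: φ=90°, α=255°
  d=(-0.2588,-0.9659)  start (7,3)  tX=2.3182 tY=0.1760  stride 1/|dx|=3.8637 1/|dy|=1.0353
    cross y-line → (7,2), t=0.1760 (wall)
  → r_6 = 0.1760
beam 7: φ=135°, α=300°
  d=(0.5000,-0.8660)  start (7,3)  tX=0.8000 tY=0.1963  stride 1/|dx|=2.0000 1/|dy|=1.1547
    cross y-line → (7,2), t=0.1963 (wall)
  → r_7 = 0.1963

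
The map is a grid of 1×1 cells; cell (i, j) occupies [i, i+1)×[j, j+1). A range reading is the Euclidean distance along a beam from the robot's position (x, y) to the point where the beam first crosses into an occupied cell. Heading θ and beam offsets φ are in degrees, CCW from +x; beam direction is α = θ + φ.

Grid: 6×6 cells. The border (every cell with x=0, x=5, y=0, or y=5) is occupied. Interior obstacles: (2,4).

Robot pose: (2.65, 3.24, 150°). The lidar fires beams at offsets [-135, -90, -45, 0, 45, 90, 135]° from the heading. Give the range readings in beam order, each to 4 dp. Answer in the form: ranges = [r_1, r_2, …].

ranges = [2.4329, 2.0323, 0.7868, 1.9053, 1.7082, 2.5865, 2.3190]

beam 1: φ=-135°, α=15°
  cosα=0.9659 sinα=0.2588 | (2,3) | tMaxX 0.3623 tMaxY 2.9364 | tΔX 1.0353 tΔY 3.8637
    t=0.3623 [x] (3,3)
    t=1.3976 [x] (4,3)
    t=2.4329 [x] (5,3) — stop
  → r_1 = 2.4329
beam 2: φ=-90°, α=60°
  cosα=0.5000 sinα=0.8660 | (2,3) | tMaxX 0.7000 tMaxY 0.8776 | tΔX 2.0000 tΔY 1.1547
    t=0.7000 [x] (3,3)
    t=0.8776 [y] (3,4)
    t=2.0323 [y] (3,5) — stop
  → r_2 = 2.0323
beam 3: φ=-45°, α=105°
  cosα=-0.2588 sinα=0.9659 | (2,3) | tMaxX 2.5114 tMaxY 0.7868 | tΔX 3.8637 tΔY 1.0353
    t=0.7868 [y] (2,4) — stop
  → r_3 = 0.7868
beam 4: φ=0°, α=150°
  cosα=-0.8660 sinα=0.5000 | (2,3) | tMaxX 0.7506 tMaxY 1.5200 | tΔX 1.1547 tΔY 2.0000
    t=0.7506 [x] (1,3)
    t=1.5200 [y] (1,4)
    t=1.9053 [x] (0,4) — stop
  → r_4 = 1.9053
beam 5: φ=45°, α=195°
  cosα=-0.9659 sinα=-0.2588 | (2,3) | tMaxX 0.6729 tMaxY 0.9273 | tΔX 1.0353 tΔY 3.8637
    t=0.6729 [x] (1,3)
    t=0.9273 [y] (1,2)
    t=1.7082 [x] (0,2) — stop
  → r_5 = 1.7082
beam 6: φ=90°, α=240°
  cosα=-0.5000 sinα=-0.8660 | (2,3) | tMaxX 1.3000 tMaxY 0.2771 | tΔX 2.0000 tΔY 1.1547
    t=0.2771 [y] (2,2)
    t=1.3000 [x] (1,2)
    t=1.4318 [y] (1,1)
    t=2.5865 [y] (1,0) — stop
  → r_6 = 2.5865
beam 7: φ=135°, α=285°
  cosα=0.2588 sinα=-0.9659 | (2,3) | tMaxX 1.3523 tMaxY 0.2485 | tΔX 3.8637 tΔY 1.0353
    t=0.2485 [y] (2,2)
    t=1.2837 [y] (2,1)
    t=1.3523 [x] (3,1)
    t=2.3190 [y] (3,0) — stop
  → r_7 = 2.3190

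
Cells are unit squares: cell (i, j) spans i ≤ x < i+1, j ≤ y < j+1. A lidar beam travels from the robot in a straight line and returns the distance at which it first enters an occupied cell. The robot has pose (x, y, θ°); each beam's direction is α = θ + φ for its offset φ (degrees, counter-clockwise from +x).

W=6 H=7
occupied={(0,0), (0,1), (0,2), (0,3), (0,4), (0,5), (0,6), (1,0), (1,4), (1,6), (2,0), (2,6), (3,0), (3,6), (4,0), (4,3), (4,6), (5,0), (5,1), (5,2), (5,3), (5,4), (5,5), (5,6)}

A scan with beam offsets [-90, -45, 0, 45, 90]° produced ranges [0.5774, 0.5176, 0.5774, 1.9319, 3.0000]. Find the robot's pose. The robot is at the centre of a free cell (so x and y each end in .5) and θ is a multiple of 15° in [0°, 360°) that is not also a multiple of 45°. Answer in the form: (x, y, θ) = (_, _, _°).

(x, y, θ) = (1.5, 1.5, 300°)

Candidates: 18 free-cell centres × 16 headings = 288 poses. Raycast each; keep the one whose scan matches to 4 dp.
  (2.5, 5.5, 15°): beam 1 = 4.6587 ≠ 0.5774 ✗
  (1.5, 5.5, 120°): beam 1 = 1.0000 ≠ 0.5774 ✗
  (3.5, 3.5, 60°): beam 3 = 2.8868 ≠ 0.5774 ✗
  (2.5, 3.5, 105°): beam 1 = 1.5529 ≠ 0.5774 ✗
  …
  (1.5, 1.5, 300°): r_1=0.5774, r_2=0.5176, r_3=0.5774, r_4=1.9319, r_5=3.0000 — all match ✓
Only this pose fits every beam.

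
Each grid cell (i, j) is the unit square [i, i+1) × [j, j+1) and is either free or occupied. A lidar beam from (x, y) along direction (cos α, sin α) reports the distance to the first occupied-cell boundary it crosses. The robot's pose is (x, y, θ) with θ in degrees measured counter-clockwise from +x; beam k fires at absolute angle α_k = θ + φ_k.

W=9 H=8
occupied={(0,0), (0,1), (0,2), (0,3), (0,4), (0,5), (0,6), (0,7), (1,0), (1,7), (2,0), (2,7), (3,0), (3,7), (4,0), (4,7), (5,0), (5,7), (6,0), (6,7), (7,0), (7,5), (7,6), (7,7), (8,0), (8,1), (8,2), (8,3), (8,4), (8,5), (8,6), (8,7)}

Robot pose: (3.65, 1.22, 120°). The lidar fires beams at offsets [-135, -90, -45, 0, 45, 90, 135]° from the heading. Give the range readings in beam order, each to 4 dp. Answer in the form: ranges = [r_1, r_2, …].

beam 1: φ=-135°, α=345°
  d=(0.9659,-0.2588)  start (3,1)  tX=0.3623 tY=0.8500  stride 1/|dx|=1.0353 1/|dy|=3.8637
    cross x-line → (4,1), t=0.3623
    cross y-line → (4,0), t=0.8500 (wall)
  → r_1 = 0.8500
beam 2: φ=-90°, α=30°
  d=(0.8660,0.5000)  start (3,1)  tX=0.4041 tY=1.5600  stride 1/|dx|=1.1547 1/|dy|=2.0000
    cross x-line → (4,1), t=0.4041
    cross x-line → (5,1), t=1.5588
    cross y-line → (5,2), t=1.5600
    cross x-line → (6,2), t=2.7135
    cross y-line → (6,3), t=3.5600
    cross x-line → (7,3), t=3.8682
    cross x-line → (8,3), t=5.0229 (wall)
  → r_2 = 5.0229
beam 3: φ=-45°, α=75°
  d=(0.2588,0.9659)  start (3,1)  tX=1.3523 tY=0.8075  stride 1/|dx|=3.8637 1/|dy|=1.0353
    cross y-line → (3,2), t=0.8075
    cross x-line → (4,2), t=1.3523
    cross y-line → (4,3), t=1.8428
    cross y-line → (4,4), t=2.8781
    cross y-line → (4,5), t=3.9133
    cross y-line → (4,6), t=4.9486
    cross x-line → (5,6), t=5.2160
    cross y-line → (5,7), t=5.9839 (wall)
  → r_3 = 5.9839
beam 4: φ=0°, α=120°
  d=(-0.5000,0.8660)  start (3,1)  tX=1.3000 tY=0.9007  stride 1/|dx|=2.0000 1/|dy|=1.1547
    cross y-line → (3,2), t=0.9007
    cross x-line → (2,2), t=1.3000
    cross y-line → (2,3), t=2.0554
    cross y-line → (2,4), t=3.2101
    cross x-line → (1,4), t=3.3000
    cross y-line → (1,5), t=4.3648
    cross x-line → (0,5), t=5.3000 (wall)
  → r_4 = 5.3000
beam 5: φ=45°, α=165°
  d=(-0.9659,0.2588)  start (3,1)  tX=0.6729 tY=3.0137  stride 1/|dx|=1.0353 1/|dy|=3.8637
    cross x-line → (2,1), t=0.6729
    cross x-line → (1,1), t=1.7082
    cross x-line → (0,1), t=2.7435 (wall)
  → r_5 = 2.7435
beam 6: φ=90°, α=210°
  d=(-0.8660,-0.5000)  start (3,1)  tX=0.7506 tY=0.4400  stride 1/|dx|=1.1547 1/|dy|=2.0000
    cross y-line → (3,0), t=0.4400 (wall)
  → r_6 = 0.4400
beam 7: φ=135°, α=255°
  d=(-0.2588,-0.9659)  start (3,1)  tX=2.5114 tY=0.2278  stride 1/|dx|=3.8637 1/|dy|=1.0353
    cross y-line → (3,0), t=0.2278 (wall)
  → r_7 = 0.2278

ranges = [0.8500, 5.0229, 5.9839, 5.3000, 2.7435, 0.4400, 0.2278]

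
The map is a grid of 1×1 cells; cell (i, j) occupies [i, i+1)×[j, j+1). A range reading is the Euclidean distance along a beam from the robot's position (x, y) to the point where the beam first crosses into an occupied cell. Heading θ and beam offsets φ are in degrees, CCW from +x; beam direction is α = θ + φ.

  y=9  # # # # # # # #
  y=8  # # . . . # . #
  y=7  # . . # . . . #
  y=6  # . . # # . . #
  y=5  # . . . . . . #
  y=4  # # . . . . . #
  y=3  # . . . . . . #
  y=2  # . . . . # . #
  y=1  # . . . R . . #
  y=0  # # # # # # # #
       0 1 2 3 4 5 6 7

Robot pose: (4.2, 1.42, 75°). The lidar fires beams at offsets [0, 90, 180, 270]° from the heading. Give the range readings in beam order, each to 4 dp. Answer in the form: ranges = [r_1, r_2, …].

beam 1: φ=0°, α=75°
  cosα=0.2588 sinα=0.9659 | (4,1) | tMaxX 3.0910 tMaxY 0.6005 | tΔX 3.8637 tΔY 1.0353
    t=0.6005 [y] (4,2)
    t=1.6357 [y] (4,3)
    t=2.6710 [y] (4,4)
    t=3.0910 [x] (5,4)
    t=3.7063 [y] (5,5)
    t=4.7416 [y] (5,6)
    t=5.7768 [y] (5,7)
    t=6.8121 [y] (5,8) — stop
  → r_1 = 6.8121
beam 2: φ=90°, α=165°
  cosα=-0.9659 sinα=0.2588 | (4,1) | tMaxX 0.2071 tMaxY 2.2409 | tΔX 1.0353 tΔY 3.8637
    t=0.2071 [x] (3,1)
    t=1.2423 [x] (2,1)
    t=2.2409 [y] (2,2)
    t=2.2776 [x] (1,2)
    t=3.3129 [x] (0,2) — stop
  → r_2 = 3.3129
beam 3: φ=180°, α=255°
  cosα=-0.2588 sinα=-0.9659 | (4,1) | tMaxX 0.7727 tMaxY 0.4348 | tΔX 3.8637 tΔY 1.0353
    t=0.4348 [y] (4,0) — stop
  → r_3 = 0.4348
beam 4: φ=270°, α=345°
  cosα=0.9659 sinα=-0.2588 | (4,1) | tMaxX 0.8282 tMaxY 1.6228 | tΔX 1.0353 tΔY 3.8637
    t=0.8282 [x] (5,1)
    t=1.6228 [y] (5,0) — stop
  → r_4 = 1.6228

ranges = [6.8121, 3.3129, 0.4348, 1.6228]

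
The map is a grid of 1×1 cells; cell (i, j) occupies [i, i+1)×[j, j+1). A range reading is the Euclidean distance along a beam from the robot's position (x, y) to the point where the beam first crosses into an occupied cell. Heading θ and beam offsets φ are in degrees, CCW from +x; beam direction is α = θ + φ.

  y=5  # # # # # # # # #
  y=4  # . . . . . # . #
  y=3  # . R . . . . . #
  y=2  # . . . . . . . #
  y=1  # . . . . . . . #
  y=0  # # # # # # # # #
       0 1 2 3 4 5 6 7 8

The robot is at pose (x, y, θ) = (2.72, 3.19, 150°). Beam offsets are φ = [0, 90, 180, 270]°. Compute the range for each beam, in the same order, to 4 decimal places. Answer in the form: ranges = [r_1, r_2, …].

ranges = [1.9861, 2.5288, 4.3800, 2.0900]

beam 1: φ=0°, α=150°
  direction (-0.8660, 0.5000); cell (2,3); t to first gridline: x 0.8314, y 1.6200 (then +1.1547 / +2.0000)
    (1,3) via x @ 0.8314
    (1,4) via y @ 1.6200
    (0,4) via x @ 1.9861  # hit
  → r_1 = 1.9861
beam 2: φ=90°, α=240°
  direction (-0.5000, -0.8660); cell (2,3); t to first gridline: x 1.4400, y 0.2194 (then +2.0000 / +1.1547)
    (2,2) via y @ 0.2194
    (2,1) via y @ 1.3741
    (1,1) via x @ 1.4400
    (1,0) via y @ 2.5288  # hit
  → r_2 = 2.5288
beam 3: φ=180°, α=330°
  direction (0.8660, -0.5000); cell (2,3); t to first gridline: x 0.3233, y 0.3800 (then +1.1547 / +2.0000)
    (3,3) via x @ 0.3233
    (3,2) via y @ 0.3800
    (4,2) via x @ 1.4780
    (4,1) via y @ 2.3800
    (5,1) via x @ 2.6327
    (6,1) via x @ 3.7874
    (6,0) via y @ 4.3800  # hit
  → r_3 = 4.3800
beam 4: φ=270°, α=60°
  direction (0.5000, 0.8660); cell (2,3); t to first gridline: x 0.5600, y 0.9353 (then +2.0000 / +1.1547)
    (3,3) via x @ 0.5600
    (3,4) via y @ 0.9353
    (3,5) via y @ 2.0900  # hit
  → r_4 = 2.0900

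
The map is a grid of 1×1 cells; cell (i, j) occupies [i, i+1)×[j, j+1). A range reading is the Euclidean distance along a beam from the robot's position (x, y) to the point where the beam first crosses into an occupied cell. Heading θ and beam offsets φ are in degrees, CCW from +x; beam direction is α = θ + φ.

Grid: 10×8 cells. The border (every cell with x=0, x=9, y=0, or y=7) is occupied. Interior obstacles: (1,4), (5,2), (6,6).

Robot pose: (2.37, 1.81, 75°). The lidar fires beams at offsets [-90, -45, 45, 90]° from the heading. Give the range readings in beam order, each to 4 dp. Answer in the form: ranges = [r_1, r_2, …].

ranges = [3.1296, 7.6557, 2.5288, 1.4183]

beam 1: φ=-90°, α=345°
  d=(0.9659,-0.2588)  start (2,1)  tX=0.6522 tY=3.1296  stride 1/|dx|=1.0353 1/|dy|=3.8637
    cross x-line → (3,1), t=0.6522
    cross x-line → (4,1), t=1.6875
    cross x-line → (5,1), t=2.7228
    cross y-line → (5,0), t=3.1296 (wall)
  → r_1 = 3.1296
beam 2: φ=-45°, α=30°
  d=(0.8660,0.5000)  start (2,1)  tX=0.7275 tY=0.3800  stride 1/|dx|=1.1547 1/|dy|=2.0000
    cross y-line → (2,2), t=0.3800
    cross x-line → (3,2), t=0.7275
    cross x-line → (4,2), t=1.8822
    cross y-line → (4,3), t=2.3800
    cross x-line → (5,3), t=3.0369
    cross x-line → (6,3), t=4.1916
    cross y-line → (6,4), t=4.3800
    cross x-line → (7,4), t=5.3463
    cross y-line → (7,5), t=6.3800
    cross x-line → (8,5), t=6.5010
    cross x-line → (9,5), t=7.6557 (wall)
  → r_2 = 7.6557
beam 3: φ=45°, α=120°
  d=(-0.5000,0.8660)  start (2,1)  tX=0.7400 tY=0.2194  stride 1/|dx|=2.0000 1/|dy|=1.1547
    cross y-line → (2,2), t=0.2194
    cross x-line → (1,2), t=0.7400
    cross y-line → (1,3), t=1.3741
    cross y-line → (1,4), t=2.5288 (wall)
  → r_3 = 2.5288
beam 4: φ=90°, α=165°
  d=(-0.9659,0.2588)  start (2,1)  tX=0.3831 tY=0.7341  stride 1/|dx|=1.0353 1/|dy|=3.8637
    cross x-line → (1,1), t=0.3831
    cross y-line → (1,2), t=0.7341
    cross x-line → (0,2), t=1.4183 (wall)
  → r_4 = 1.4183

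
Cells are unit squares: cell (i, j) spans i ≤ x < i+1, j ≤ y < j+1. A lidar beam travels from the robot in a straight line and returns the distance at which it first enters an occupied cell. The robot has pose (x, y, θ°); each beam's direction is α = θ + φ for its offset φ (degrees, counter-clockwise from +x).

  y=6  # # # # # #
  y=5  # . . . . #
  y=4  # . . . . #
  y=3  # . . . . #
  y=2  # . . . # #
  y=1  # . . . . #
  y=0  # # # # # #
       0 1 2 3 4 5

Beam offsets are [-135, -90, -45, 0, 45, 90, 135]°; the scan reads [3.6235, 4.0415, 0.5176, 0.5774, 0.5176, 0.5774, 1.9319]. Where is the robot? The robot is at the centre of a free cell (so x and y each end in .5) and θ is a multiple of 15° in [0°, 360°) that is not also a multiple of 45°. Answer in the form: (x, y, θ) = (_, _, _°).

Candidates: 19 free-cell centres × 16 headings = 304 poses. Raycast each; keep the one whose scan matches to 4 dp.
  (3.5, 3.5, 285°): beam 1 = 2.8868 ≠ 3.6235 ✗
  (4.5, 1.5, 165°): beam 1 = 0.5774 ≠ 3.6235 ✗
  (1.5, 4.5, 330°): beam 1 = 0.5176 ≠ 3.6235 ✗
  (3.5, 2.5, 105°): beam 1 = 0.5774 ≠ 3.6235 ✗
  …
  (4.5, 3.5, 300°): r_1=3.6235, r_2=4.0415, r_3=0.5176, r_4=0.5774, r_5=0.5176, r_6=0.5774, r_7=1.9319 — all match ✓
Unique over the lattice → pose = (4.5, 3.5, 300°).

(x, y, θ) = (4.5, 3.5, 300°)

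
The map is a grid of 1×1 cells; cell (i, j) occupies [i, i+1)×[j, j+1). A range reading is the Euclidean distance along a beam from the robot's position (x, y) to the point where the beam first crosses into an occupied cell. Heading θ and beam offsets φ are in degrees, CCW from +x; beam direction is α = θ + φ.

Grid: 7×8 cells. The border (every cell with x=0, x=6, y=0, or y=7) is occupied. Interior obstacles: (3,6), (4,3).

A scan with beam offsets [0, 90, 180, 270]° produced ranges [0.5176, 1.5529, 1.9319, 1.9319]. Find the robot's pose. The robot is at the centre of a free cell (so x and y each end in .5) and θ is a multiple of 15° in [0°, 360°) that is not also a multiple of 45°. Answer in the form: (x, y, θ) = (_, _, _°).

Enumerate (i+0.5, j+0.5, θ) over the 28 free cells and 16 admissible headings. For each, cast all 4 beams and compare to the given ranges.
  (3.5, 2.5, 105°): beam 1 = 4.6587 ≠ 0.5176 ✗
  (1.5, 6.5, 210°): beam 1 = 0.5774 ≠ 0.5176 ✗
  (1.5, 2.5, 285°): beam 1 = 1.5529 ≠ 0.5176 ✗
  …
  (5.5, 5.5, 345°): r_1=0.5176, r_2=1.5529, r_3=1.9319, r_4=1.9319 — all match ✓
Only this pose fits every beam.

(x, y, θ) = (5.5, 5.5, 345°)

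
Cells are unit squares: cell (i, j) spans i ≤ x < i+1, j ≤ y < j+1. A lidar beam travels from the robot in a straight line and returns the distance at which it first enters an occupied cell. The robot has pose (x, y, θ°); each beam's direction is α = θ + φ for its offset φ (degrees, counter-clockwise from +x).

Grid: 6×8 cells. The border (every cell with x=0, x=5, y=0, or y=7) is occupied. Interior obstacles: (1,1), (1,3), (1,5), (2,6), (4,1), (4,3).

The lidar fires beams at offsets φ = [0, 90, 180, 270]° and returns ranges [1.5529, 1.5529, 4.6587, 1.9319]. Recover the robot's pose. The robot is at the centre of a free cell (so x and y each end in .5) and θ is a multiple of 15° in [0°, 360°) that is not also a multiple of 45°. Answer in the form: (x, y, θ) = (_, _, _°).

Enumerate (i+0.5, j+0.5, θ) over the 18 free cells and 16 admissible headings. For each, cast all 4 beams and compare to the given ranges.
  (3.5, 3.5, 240°): beam 1 = 2.8868 ≠ 1.5529 ✗
  (1.5, 4.5, 255°): beam 1 = 0.5176 ≠ 1.5529 ✗
  (3.5, 5.5, 195°): beam 2 = 1.9319 ≠ 1.5529 ✗
  …
  (3.5, 2.5, 255°): r_1=1.5529, r_2=1.5529, r_3=4.6587, r_4=1.9319 — all match ✓
Unique over the lattice → pose = (3.5, 2.5, 255°).

(x, y, θ) = (3.5, 2.5, 255°)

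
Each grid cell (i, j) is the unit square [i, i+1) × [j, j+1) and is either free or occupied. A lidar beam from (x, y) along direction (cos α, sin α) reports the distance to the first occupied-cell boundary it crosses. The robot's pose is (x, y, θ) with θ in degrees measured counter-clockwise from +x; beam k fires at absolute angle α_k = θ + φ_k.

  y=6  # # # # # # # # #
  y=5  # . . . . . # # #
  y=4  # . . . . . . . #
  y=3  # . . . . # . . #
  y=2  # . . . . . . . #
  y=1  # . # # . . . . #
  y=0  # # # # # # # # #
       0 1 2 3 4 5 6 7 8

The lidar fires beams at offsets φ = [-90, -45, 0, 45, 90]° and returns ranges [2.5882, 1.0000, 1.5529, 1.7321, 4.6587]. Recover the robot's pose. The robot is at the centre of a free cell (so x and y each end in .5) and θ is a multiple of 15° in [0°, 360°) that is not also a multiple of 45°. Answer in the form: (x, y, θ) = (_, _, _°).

The pose lattice has 30·16 = 480 candidates. Test each by forward raycasting.
  (6.5, 2.5, 345°): beam 1 = 1.5529 ≠ 2.5882 ✗
  (4.5, 1.5, 345°): beam 1 = 0.5176 ≠ 2.5882 ✗
  (3.5, 5.5, 255°): beam 1 = 1.9319 ≠ 2.5882 ✗
  (2.5, 3.5, 195°): beam 2 = 1.7321 ≠ 1.0000 ✗
  …
  (5.5, 4.5, 75°): r_1=2.5882, r_2=1.0000, r_3=1.5529, r_4=1.7321, r_5=4.6587 — all match ✓
Unique over the lattice → pose = (5.5, 4.5, 75°).

(x, y, θ) = (5.5, 4.5, 75°)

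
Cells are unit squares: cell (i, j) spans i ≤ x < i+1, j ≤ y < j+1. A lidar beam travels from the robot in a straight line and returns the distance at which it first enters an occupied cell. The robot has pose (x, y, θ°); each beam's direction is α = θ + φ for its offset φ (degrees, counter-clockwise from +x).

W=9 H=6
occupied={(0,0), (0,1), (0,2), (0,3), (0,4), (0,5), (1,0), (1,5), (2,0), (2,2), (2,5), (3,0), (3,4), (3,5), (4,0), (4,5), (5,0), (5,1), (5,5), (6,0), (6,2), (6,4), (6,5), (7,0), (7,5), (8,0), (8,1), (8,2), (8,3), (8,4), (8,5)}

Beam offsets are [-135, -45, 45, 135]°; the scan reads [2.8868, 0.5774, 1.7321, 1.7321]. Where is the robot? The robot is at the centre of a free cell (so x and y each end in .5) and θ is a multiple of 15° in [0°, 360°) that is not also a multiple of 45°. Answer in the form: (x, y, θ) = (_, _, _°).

(x, y, θ) = (3.5, 2.5, 195°)

Candidates: 23 free-cell centres × 16 headings = 368 poses. Raycast each; keep the one whose scan matches to 4 dp.
  (7.5, 1.5, 120°): beam 1 = 0.5176 ≠ 2.8868 ✗
  (7.5, 4.5, 195°): beam 1 = 0.5774 ≠ 2.8868 ✗
  (1.5, 2.5, 150°): beam 1 = 0.5176 ≠ 2.8868 ✗
  (1.5, 2.5, 210°): beam 1 = 2.5882 ≠ 2.8868 ✗
  …
  (3.5, 2.5, 195°): r_1=2.8868, r_2=0.5774, r_3=1.7321, r_4=1.7321 — all match ✓
No second candidate reproduces the full scan.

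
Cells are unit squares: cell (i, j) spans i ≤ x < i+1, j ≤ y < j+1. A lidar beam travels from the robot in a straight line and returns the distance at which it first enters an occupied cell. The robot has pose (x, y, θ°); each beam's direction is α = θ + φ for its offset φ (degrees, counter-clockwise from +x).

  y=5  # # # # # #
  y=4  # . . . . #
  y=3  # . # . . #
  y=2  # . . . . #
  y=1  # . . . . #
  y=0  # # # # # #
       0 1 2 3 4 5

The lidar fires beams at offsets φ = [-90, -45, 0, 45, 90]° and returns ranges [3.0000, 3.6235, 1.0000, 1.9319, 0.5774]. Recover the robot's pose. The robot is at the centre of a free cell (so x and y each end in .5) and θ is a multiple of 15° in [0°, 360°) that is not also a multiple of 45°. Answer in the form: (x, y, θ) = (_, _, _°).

(x, y, θ) = (1.5, 2.5, 60°)

The pose lattice has 15·16 = 240 candidates. Test each by forward raycasting.
  (2.5, 1.5, 285°): beam 1 = 1.5529 ≠ 3.0000 ✗
  (4.5, 2.5, 255°): beam 1 = 1.9319 ≠ 3.0000 ✗
  (4.5, 3.5, 240°): beam 2 = 1.5529 ≠ 3.6235 ✗
  (4.5, 3.5, 75°): beam 1 = 0.5176 ≠ 3.0000 ✗
  …
  (1.5, 2.5, 60°): r_1=3.0000, r_2=3.6235, r_3=1.0000, r_4=1.9319, r_5=0.5774 — all match ✓
Only this pose fits every beam.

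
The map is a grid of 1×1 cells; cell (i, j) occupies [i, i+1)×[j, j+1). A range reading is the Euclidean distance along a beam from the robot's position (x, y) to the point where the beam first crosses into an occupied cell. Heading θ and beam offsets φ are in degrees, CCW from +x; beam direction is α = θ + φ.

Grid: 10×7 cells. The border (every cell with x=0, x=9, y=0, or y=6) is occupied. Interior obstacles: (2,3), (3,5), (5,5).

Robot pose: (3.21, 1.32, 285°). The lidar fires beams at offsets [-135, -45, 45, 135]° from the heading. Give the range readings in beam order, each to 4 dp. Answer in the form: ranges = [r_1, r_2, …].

ranges = [2.5519, 0.3695, 0.6400, 4.2493]

beam 1: φ=-135°, α=150°
  d=(-0.8660,0.5000)  start (3,1)  tX=0.2425 tY=1.3600  stride 1/|dx|=1.1547 1/|dy|=2.0000
    cross x-line → (2,1), t=0.2425
    cross y-line → (2,2), t=1.3600
    cross x-line → (1,2), t=1.3972
    cross x-line → (0,2), t=2.5519 (wall)
  → r_1 = 2.5519
beam 2: φ=-45°, α=240°
  d=(-0.5000,-0.8660)  start (3,1)  tX=0.4200 tY=0.3695  stride 1/|dx|=2.0000 1/|dy|=1.1547
    cross y-line → (3,0), t=0.3695 (wall)
  → r_2 = 0.3695
beam 3: φ=45°, α=330°
  d=(0.8660,-0.5000)  start (3,1)  tX=0.9122 tY=0.6400  stride 1/|dx|=1.1547 1/|dy|=2.0000
    cross y-line → (3,0), t=0.6400 (wall)
  → r_3 = 0.6400
beam 4: φ=135°, α=60°
  d=(0.5000,0.8660)  start (3,1)  tX=1.5800 tY=0.7852  stride 1/|dx|=2.0000 1/|dy|=1.1547
    cross y-line → (3,2), t=0.7852
    cross x-line → (4,2), t=1.5800
    cross y-line → (4,3), t=1.9399
    cross y-line → (4,4), t=3.0946
    cross x-line → (5,4), t=3.5800
    cross y-line → (5,5), t=4.2493 (wall)
  → r_4 = 4.2493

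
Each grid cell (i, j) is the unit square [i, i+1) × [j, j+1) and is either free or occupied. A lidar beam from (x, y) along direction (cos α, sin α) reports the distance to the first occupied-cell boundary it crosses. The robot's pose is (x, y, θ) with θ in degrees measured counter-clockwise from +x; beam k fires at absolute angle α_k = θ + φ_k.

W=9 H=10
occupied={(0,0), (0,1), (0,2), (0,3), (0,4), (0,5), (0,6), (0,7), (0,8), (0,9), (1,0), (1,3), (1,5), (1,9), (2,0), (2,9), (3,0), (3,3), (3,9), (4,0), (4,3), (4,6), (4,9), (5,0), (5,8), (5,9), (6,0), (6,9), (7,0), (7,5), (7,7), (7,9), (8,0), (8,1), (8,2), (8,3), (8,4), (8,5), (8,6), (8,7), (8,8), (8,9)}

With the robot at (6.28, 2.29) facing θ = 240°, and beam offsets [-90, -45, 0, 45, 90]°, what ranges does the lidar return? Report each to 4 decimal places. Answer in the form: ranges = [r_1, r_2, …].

beam 1: φ=-90°, α=150°
  direction (-0.8660, 0.5000); cell (6,2); t to first gridline: x 0.3233, y 1.4200 (then +1.1547 / +2.0000)
    (5,2) via x @ 0.3233
    (5,3) via y @ 1.4200
    (4,3) via x @ 1.4780  # hit
  → r_1 = 1.4780
beam 2: φ=-45°, α=195°
  direction (-0.9659, -0.2588); cell (6,2); t to first gridline: x 0.2899, y 1.1205 (then +1.0353 / +3.8637)
    (5,2) via x @ 0.2899
    (5,1) via y @ 1.1205
    (4,1) via x @ 1.3252
    (3,1) via x @ 2.3604
    (2,1) via x @ 3.3957
    (1,1) via x @ 4.4310
    (1,0) via y @ 4.9842  # hit
  → r_2 = 4.9842
beam 3: φ=0°, α=240°
  direction (-0.5000, -0.8660); cell (6,2); t to first gridline: x 0.5600, y 0.3349 (then +2.0000 / +1.1547)
    (6,1) via y @ 0.3349
    (5,1) via x @ 0.5600
    (5,0) via y @ 1.4896  # hit
  → r_3 = 1.4896
beam 4: φ=45°, α=285°
  direction (0.2588, -0.9659); cell (6,2); t to first gridline: x 2.7819, y 0.3002 (then +3.8637 / +1.0353)
    (6,1) via y @ 0.3002
    (6,0) via y @ 1.3355  # hit
  → r_4 = 1.3355
beam 5: φ=90°, α=330°
  direction (0.8660, -0.5000); cell (6,2); t to first gridline: x 0.8314, y 0.5800 (then +1.1547 / +2.0000)
    (6,1) via y @ 0.5800
    (7,1) via x @ 0.8314
    (8,1) via x @ 1.9861  # hit
  → r_5 = 1.9861

ranges = [1.4780, 4.9842, 1.4896, 1.3355, 1.9861]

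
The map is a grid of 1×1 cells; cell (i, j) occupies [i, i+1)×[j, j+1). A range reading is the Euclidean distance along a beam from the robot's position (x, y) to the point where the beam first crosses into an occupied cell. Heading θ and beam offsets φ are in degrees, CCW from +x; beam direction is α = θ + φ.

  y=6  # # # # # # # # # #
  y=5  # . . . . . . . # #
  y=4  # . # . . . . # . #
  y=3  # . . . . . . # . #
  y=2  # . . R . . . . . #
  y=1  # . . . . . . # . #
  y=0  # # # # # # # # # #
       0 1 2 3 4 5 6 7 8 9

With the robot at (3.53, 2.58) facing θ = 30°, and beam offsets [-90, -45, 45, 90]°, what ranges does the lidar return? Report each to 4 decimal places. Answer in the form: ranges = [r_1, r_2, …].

ranges = [1.8244, 3.5924, 3.5406, 1.6397]

beam 1: φ=-90°, α=300°
  dir = (cos 300°, sin 300°) = (0.5000, -0.8660); from cell (3,2)
  next x-line at t=0.9400, next y-line at t=0.6697; Δt_x=2.0000, Δt_y=1.1547
    y: enter (3,1) at t=0.6697
    x: enter (4,1) at t=0.9400
    y: enter (4,0) at t=1.8244 ← occupied
  → r_1 = 1.8244
beam 2: φ=-45°, α=345°
  dir = (cos 345°, sin 345°) = (0.9659, -0.2588); from cell (3,2)
  next x-line at t=0.4866, next y-line at t=2.2409; Δt_x=1.0353, Δt_y=3.8637
    x: enter (4,2) at t=0.4866
    x: enter (5,2) at t=1.5219
    y: enter (5,1) at t=2.2409
    x: enter (6,1) at t=2.5571
    x: enter (7,1) at t=3.5924 ← occupied
  → r_2 = 3.5924
beam 3: φ=45°, α=75°
  dir = (cos 75°, sin 75°) = (0.2588, 0.9659); from cell (3,2)
  next x-line at t=1.8159, next y-line at t=0.4348; Δt_x=3.8637, Δt_y=1.0353
    y: enter (3,3) at t=0.4348
    y: enter (3,4) at t=1.4701
    x: enter (4,4) at t=1.8159
    y: enter (4,5) at t=2.5054
    y: enter (4,6) at t=3.5406 ← occupied
  → r_3 = 3.5406
beam 4: φ=90°, α=120°
  dir = (cos 120°, sin 120°) = (-0.5000, 0.8660); from cell (3,2)
  next x-line at t=1.0600, next y-line at t=0.4850; Δt_x=2.0000, Δt_y=1.1547
    y: enter (3,3) at t=0.4850
    x: enter (2,3) at t=1.0600
    y: enter (2,4) at t=1.6397 ← occupied
  → r_4 = 1.6397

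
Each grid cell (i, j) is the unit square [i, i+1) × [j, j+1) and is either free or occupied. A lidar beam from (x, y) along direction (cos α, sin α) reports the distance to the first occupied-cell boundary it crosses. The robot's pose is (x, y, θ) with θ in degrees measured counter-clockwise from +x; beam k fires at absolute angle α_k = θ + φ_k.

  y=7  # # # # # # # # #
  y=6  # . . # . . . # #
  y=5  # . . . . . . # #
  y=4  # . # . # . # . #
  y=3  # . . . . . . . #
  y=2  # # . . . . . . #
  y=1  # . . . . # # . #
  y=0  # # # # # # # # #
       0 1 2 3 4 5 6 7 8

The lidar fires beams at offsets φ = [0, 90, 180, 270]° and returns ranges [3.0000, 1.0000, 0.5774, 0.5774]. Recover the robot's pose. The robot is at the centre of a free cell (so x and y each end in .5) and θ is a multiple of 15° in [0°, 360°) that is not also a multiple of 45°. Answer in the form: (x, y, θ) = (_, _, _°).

The pose lattice has 33·16 = 528 candidates. Test each by forward raycasting.
  (6.5, 6.5, 255°): beam 1 = 1.5529 ≠ 3.0000 ✗
  (5.5, 3.5, 30°): beam 1 = 1.0000 ≠ 3.0000 ✗
  (3.5, 5.5, 30°): beam 2 = 0.5774 ≠ 1.0000 ✗
  (3.5, 2.5, 105°): beam 1 = 1.9319 ≠ 3.0000 ✗
  …
  (4.5, 1.5, 120°): r_1=3.0000, r_2=1.0000, r_3=0.5774, r_4=0.5774 — all match ✓
No second candidate reproduces the full scan.

(x, y, θ) = (4.5, 1.5, 120°)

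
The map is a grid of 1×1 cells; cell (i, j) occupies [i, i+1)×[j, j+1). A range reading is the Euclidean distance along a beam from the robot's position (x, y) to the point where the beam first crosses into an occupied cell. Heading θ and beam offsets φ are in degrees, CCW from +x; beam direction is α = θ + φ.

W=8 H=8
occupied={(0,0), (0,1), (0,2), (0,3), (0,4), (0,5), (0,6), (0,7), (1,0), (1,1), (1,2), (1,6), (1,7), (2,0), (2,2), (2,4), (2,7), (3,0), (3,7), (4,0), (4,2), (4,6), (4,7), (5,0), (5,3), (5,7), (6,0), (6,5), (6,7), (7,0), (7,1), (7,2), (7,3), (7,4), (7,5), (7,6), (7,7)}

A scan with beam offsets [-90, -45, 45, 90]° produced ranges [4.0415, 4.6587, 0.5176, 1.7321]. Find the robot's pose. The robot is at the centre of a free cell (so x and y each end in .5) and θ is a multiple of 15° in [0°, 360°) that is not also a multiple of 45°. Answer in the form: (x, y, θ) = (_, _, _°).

(x, y, θ) = (5.5, 4.5, 240°)

Candidates: 27 free-cell centres × 16 headings = 432 poses. Raycast each; keep the one whose scan matches to 4 dp.
  (3.5, 2.5, 210°): beam 1 = 1.7321 ≠ 4.0415 ✗
  (6.5, 4.5, 75°): beam 1 = 0.5176 ≠ 4.0415 ✗
  (6.5, 3.5, 240°): beam 1 = 0.5774 ≠ 4.0415 ✗
  (3.5, 6.5, 330°): beam 1 = 1.7321 ≠ 4.0415 ✗
  (5.5, 5.5, 345°): beam 1 = 1.5529 ≠ 4.0415 ✗
  …
  (5.5, 4.5, 240°): r_1=4.0415, r_2=4.6587, r_3=0.5176, r_4=1.7321 — all match ✓
Unique over the lattice → pose = (5.5, 4.5, 240°).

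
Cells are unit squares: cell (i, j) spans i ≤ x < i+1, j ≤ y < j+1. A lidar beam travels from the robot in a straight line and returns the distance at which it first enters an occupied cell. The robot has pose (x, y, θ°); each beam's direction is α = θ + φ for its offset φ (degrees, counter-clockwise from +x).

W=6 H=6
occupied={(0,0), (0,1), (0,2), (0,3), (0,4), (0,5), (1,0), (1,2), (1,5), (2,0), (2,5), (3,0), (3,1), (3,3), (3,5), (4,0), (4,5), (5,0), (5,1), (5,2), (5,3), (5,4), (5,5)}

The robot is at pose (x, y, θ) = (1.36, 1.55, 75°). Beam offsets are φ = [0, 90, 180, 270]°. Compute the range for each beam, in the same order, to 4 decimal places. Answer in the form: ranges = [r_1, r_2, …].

beam 1: φ=0°, α=75°
  direction (0.2588, 0.9659); cell (1,1); t to first gridline: x 2.4728, y 0.4659 (then +3.8637 / +1.0353)
    (1,2) via y @ 0.4659  # hit
  → r_1 = 0.4659
beam 2: φ=90°, α=165°
  direction (-0.9659, 0.2588); cell (1,1); t to first gridline: x 0.3727, y 1.7387 (then +1.0353 / +3.8637)
    (0,1) via x @ 0.3727  # hit
  → r_2 = 0.3727
beam 3: φ=180°, α=255°
  direction (-0.2588, -0.9659); cell (1,1); t to first gridline: x 1.3909, y 0.5694 (then +3.8637 / +1.0353)
    (1,0) via y @ 0.5694  # hit
  → r_3 = 0.5694
beam 4: φ=270°, α=345°
  direction (0.9659, -0.2588); cell (1,1); t to first gridline: x 0.6626, y 2.1250 (then +1.0353 / +3.8637)
    (2,1) via x @ 0.6626
    (3,1) via x @ 1.6979  # hit
  → r_4 = 1.6979

ranges = [0.4659, 0.3727, 0.5694, 1.6979]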